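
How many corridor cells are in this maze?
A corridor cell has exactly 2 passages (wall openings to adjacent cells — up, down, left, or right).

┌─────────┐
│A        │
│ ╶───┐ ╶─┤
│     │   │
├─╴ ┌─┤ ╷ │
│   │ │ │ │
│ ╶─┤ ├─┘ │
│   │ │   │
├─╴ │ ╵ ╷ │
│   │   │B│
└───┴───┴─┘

Counting cells with exactly 2 passages:
Total corridor cells: 15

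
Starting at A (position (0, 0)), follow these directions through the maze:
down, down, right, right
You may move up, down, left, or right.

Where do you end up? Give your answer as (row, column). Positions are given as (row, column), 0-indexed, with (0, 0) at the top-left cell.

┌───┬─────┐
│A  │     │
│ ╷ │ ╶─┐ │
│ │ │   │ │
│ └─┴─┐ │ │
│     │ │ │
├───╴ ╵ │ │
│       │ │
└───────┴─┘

Following directions step by step:
Start: (0, 0)
  down: (0, 0) → (1, 0)
  down: (1, 0) → (2, 0)
  right: (2, 0) → (2, 1)
  right: (2, 1) → (2, 2)
Final position: (2, 2)

Path taken:

┌───┬─────┐
│A  │     │
│ ╷ │ ╶─┐ │
│↓│ │   │ │
│ └─┴─┐ │ │
│↳ → B│ │ │
├───╴ ╵ │ │
│       │ │
└───────┴─┘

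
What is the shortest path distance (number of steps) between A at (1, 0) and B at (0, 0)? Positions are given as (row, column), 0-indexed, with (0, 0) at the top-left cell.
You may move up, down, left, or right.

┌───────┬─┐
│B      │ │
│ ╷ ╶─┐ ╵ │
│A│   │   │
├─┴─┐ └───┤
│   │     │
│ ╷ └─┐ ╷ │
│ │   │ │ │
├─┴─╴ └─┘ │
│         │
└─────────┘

Finding path from (1, 0) to (0, 0):
Path: (1,0) → (0,0)
Distance: 1 steps

Solution:

┌───────┬─┐
│B      │ │
│ ╷ ╶─┐ ╵ │
│A│   │   │
├─┴─┐ └───┤
│   │     │
│ ╷ └─┐ ╷ │
│ │   │ │ │
├─┴─╴ └─┘ │
│         │
└─────────┘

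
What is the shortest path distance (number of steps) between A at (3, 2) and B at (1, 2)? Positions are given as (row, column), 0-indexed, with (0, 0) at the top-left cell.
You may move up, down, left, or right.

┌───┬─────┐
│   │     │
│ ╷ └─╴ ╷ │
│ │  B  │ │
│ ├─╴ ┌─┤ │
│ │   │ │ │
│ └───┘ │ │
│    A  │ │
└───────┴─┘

Finding path from (3, 2) to (1, 2):
Path: (3,2) → (3,1) → (3,0) → (2,0) → (1,0) → (0,0) → (0,1) → (1,1) → (1,2)
Distance: 8 steps

Solution:

┌───┬─────┐
│↱ ↓│     │
│ ╷ └─╴ ╷ │
│↑│↳ B  │ │
│ ├─╴ ┌─┤ │
│↑│   │ │ │
│ └───┘ │ │
│↑ ← A  │ │
└───────┴─┘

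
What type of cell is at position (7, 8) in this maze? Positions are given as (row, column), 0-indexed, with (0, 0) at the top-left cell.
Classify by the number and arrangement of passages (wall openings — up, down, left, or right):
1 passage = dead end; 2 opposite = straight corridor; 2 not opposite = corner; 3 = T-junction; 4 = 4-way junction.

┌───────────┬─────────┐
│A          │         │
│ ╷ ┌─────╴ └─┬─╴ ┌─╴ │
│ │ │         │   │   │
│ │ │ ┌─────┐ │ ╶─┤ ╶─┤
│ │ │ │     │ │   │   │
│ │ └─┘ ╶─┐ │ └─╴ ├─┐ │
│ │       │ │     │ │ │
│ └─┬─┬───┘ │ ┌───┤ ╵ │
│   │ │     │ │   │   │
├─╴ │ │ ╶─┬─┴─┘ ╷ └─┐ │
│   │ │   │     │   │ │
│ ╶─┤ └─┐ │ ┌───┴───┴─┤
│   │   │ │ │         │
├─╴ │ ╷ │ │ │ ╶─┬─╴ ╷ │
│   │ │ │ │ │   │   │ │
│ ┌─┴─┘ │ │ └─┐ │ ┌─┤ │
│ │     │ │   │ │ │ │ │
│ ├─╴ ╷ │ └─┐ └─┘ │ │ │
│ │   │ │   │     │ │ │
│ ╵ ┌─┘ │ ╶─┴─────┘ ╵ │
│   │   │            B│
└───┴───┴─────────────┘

Checking cell at (7, 8):
Number of passages: 2
Cell type: corner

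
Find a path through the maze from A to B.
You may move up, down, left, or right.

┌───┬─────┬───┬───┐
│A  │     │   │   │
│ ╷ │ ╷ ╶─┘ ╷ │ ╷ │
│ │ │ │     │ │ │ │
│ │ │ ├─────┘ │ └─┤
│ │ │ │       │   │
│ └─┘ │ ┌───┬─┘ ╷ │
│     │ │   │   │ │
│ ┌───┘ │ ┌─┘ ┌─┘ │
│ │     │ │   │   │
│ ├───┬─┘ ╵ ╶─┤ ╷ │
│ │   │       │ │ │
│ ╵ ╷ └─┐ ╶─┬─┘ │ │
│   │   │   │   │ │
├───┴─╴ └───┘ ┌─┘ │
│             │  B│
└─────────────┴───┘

Finding the shortest path through the maze:
Path length: 23 steps
Directions: down → down → down → down → down → down → right → up → right → down → right → down → right → right → right → up → right → up → up → right → down → down → down

Solution:

┌───┬─────┬───┬───┐
│A  │     │   │   │
│ ╷ │ ╷ ╶─┘ ╷ │ ╷ │
│↓│ │ │     │ │ │ │
│ │ │ ├─────┘ │ └─┤
│↓│ │ │       │   │
│ └─┘ │ ┌───┬─┘ ╷ │
│↓    │ │   │   │ │
│ ┌───┘ │ ┌─┘ ┌─┘ │
│↓│     │ │   │↱ ↓│
│ ├───┬─┘ ╵ ╶─┤ ╷ │
│↓│↱ ↓│       │↑│↓│
│ ╵ ╷ └─┐ ╶─┬─┘ │ │
│↳ ↑│↳ ↓│   │↱ ↑│↓│
├───┴─╴ └───┘ ┌─┘ │
│      ↳ → → ↑│  B│
└─────────────┴───┘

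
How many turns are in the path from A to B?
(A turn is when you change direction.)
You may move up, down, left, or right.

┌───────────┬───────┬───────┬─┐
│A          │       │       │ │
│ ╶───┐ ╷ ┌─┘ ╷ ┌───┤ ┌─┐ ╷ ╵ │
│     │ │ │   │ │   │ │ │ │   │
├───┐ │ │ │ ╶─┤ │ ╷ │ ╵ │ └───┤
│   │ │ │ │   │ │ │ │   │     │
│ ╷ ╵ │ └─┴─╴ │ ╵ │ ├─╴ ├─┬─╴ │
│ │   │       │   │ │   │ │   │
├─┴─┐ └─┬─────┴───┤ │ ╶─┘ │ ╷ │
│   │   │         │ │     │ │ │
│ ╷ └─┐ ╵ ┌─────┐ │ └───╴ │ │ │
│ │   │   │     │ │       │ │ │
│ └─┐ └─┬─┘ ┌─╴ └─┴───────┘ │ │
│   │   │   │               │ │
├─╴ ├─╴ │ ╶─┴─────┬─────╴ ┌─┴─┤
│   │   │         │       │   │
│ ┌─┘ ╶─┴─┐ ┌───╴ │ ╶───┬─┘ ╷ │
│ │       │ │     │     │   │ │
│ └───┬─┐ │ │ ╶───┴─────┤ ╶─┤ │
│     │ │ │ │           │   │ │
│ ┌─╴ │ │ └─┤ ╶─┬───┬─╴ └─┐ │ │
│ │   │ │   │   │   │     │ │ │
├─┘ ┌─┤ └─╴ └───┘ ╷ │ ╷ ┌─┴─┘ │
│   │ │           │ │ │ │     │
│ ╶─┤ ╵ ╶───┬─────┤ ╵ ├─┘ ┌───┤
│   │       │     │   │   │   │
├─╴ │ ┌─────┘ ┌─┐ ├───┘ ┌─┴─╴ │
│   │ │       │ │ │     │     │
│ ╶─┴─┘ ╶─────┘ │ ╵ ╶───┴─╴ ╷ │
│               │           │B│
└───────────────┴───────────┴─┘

Directions: right, right, right, down, down, down, right, right, right, up, left, up, right, up, right, down, down, down, right, up, up, right, down, down, down, down, right, right, right, up, left, left, up, right, up, left, up, up, right, right, down, down, right, right, down, left, down, down, down, left, left, left, left, left, left, up, left, left, down, left, down, right, right, right, right, down, left, left, down, right, right, right, right, right, down, left, down, down, left, up, up, left, down, left, left, left, up, left, up, up, left, left, up, right, up, left, up, left, up, left, down, down, right, down, left, down, down, right, right, down, left, down, left, down, right, down, left, down, right, right, right, up, right, right, right, up, right, right, down, down, right, right, right, right, right, up, right, down
Number of turns: 83

Solution:

┌───────────┬───────┬───────┬─┐
│A → → ↓    │↱ ↓    │↱ → ↓  │ │
│ ╶───┐ ╷ ┌─┘ ╷ ┌───┤ ┌─┐ ╷ ╵ │
│     │↓│ │↱ ↑│↓│↱ ↓│↑│ │↓│   │
├───┐ │ │ │ ╶─┤ │ ╷ │ ╵ │ └───┤
│   │ │↓│ │↑ ↰│↓│↑│↓│↑ ↰│↳ → ↓│
│ ╷ ╵ │ └─┴─╴ │ ╵ │ ├─╴ ├─┬─╴ │
│ │   │↳ → → ↑│↳ ↑│↓│↱ ↑│ │↓ ↲│
├─┴─┐ └─┬─────┴───┤ │ ╶─┘ │ ╷ │
│↓ ↰│   │         │↓│↑ ← ↰│↓│ │
│ ╷ └─┐ ╵ ┌─────┐ │ └───╴ │ │ │
│↓│↑ ↰│   │↓ ← ↰│ │↳ → → ↑│↓│ │
│ └─┐ └─┬─┘ ┌─╴ └─┴───────┘ │ │
│↳ ↓│↑ ↰│↓ ↲│  ↑ ← ← ← ← ← ↲│ │
├─╴ ├─╴ │ ╶─┴─────┬─────╴ ┌─┴─┤
│↓ ↲│↱ ↑│↳ → → → ↓│       │   │
│ ┌─┘ ╶─┴─┐ ┌───╴ │ ╶───┬─┘ ╷ │
│↓│  ↑ ← ↰│ │↓ ← ↲│     │   │ │
│ └───┬─┐ │ │ ╶───┴─────┤ ╶─┤ │
│↳ → ↓│ │↑│ │↳ → → → → ↓│   │ │
│ ┌─╴ │ │ └─┤ ╶─┬───┬─╴ └─┐ │ │
│ │↓ ↲│ │↑ ↰│   │↓ ↰│↓ ↲  │ │ │
├─┘ ┌─┤ └─╴ └───┘ ╷ │ ╷ ┌─┴─┘ │
│↓ ↲│ │    ↑ ← ← ↲│↑│↓│ │     │
│ ╶─┤ ╵ ╶───┬─────┤ ╵ ├─┘ ┌───┤
│↳ ↓│       │↱ → ↓│↑ ↲│   │   │
├─╴ │ ┌─────┘ ┌─┐ ├───┘ ┌─┴─╴ │
│↓ ↲│ │↱ → → ↑│ │↓│     │  ↱ ↓│
│ ╶─┴─┘ ╶─────┘ │ ╵ ╶───┴─╴ ╷ │
│↳ → → ↑        │↳ → → → → ↑│B│
└───────────────┴───────────┴─┘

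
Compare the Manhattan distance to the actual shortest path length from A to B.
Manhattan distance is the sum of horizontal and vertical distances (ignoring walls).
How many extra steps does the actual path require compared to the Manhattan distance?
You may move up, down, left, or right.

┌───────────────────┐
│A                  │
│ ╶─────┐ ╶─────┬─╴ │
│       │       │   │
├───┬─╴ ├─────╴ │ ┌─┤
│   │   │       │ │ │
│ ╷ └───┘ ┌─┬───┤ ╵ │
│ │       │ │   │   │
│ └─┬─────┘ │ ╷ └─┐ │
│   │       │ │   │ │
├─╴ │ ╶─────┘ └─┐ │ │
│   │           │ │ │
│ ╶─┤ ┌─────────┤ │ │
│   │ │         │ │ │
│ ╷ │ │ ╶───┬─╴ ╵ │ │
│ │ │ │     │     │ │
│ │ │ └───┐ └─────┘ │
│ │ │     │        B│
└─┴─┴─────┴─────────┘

Manhattan distance: |8 - 0| + |9 - 0| = 17
Actual path length: 19
Extra steps: 19 - 17 = 2

Solution:

┌───────────────────┐
│A → → → → → → → → ↓│
│ ╶─────┐ ╶─────┬─╴ │
│       │       │↓ ↲│
├───┬─╴ ├─────╴ │ ┌─┤
│   │   │       │↓│ │
│ ╷ └───┘ ┌─┬───┤ ╵ │
│ │       │ │   │↳ ↓│
│ └─┬─────┘ │ ╷ └─┐ │
│   │       │ │   │↓│
├─╴ │ ╶─────┘ └─┐ │ │
│   │           │ │↓│
│ ╶─┤ ┌─────────┤ │ │
│   │ │         │ │↓│
│ ╷ │ │ ╶───┬─╴ ╵ │ │
│ │ │ │     │     │↓│
│ │ │ └───┐ └─────┘ │
│ │ │     │        B│
└─┴─┴─────┴─────────┘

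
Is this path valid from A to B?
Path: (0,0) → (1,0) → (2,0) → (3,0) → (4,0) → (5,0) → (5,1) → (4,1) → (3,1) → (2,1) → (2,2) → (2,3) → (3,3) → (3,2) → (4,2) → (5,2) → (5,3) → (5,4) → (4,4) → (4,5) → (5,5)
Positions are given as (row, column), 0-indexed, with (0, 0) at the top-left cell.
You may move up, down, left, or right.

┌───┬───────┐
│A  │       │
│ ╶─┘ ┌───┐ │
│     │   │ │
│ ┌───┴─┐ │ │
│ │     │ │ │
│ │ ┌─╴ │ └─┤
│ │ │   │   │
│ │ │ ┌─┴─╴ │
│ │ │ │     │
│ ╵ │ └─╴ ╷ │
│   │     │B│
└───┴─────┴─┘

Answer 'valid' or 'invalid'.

Checking path validity:
Result: All consecutive moves are passable.

valid

Correct solution:

┌───┬───────┐
│A  │       │
│ ╶─┘ ┌───┐ │
│↓    │   │ │
│ ┌───┴─┐ │ │
│↓│↱ → ↓│ │ │
│ │ ┌─╴ │ └─┤
│↓│↑│↓ ↲│   │
│ │ │ ┌─┴─╴ │
│↓│↑│↓│  ↱ ↓│
│ ╵ │ └─╴ ╷ │
│↳ ↑│↳ → ↑│B│
└───┴─────┴─┘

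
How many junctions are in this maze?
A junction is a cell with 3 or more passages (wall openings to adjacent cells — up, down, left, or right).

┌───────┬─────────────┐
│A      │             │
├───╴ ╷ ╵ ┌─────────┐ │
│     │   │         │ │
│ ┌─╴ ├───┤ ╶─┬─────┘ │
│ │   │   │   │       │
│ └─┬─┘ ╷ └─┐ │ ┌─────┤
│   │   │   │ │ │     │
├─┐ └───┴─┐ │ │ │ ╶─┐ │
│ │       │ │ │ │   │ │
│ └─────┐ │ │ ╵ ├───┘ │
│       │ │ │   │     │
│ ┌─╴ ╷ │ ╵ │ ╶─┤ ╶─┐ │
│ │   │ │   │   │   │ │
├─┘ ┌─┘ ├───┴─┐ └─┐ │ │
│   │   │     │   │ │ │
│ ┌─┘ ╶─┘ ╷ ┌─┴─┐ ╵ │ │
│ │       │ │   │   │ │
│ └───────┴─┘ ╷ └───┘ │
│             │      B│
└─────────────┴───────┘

Checking each cell for number of passages:

Junctions found (3+ passages):
  (0, 2): 3 passages
  (1, 2): 3 passages
  (5, 0): 3 passages
  (5, 2): 3 passages
  (5, 6): 3 passages
  (5, 10): 3 passages
  (7, 5): 3 passages
  (8, 2): 3 passages
Total junctions: 8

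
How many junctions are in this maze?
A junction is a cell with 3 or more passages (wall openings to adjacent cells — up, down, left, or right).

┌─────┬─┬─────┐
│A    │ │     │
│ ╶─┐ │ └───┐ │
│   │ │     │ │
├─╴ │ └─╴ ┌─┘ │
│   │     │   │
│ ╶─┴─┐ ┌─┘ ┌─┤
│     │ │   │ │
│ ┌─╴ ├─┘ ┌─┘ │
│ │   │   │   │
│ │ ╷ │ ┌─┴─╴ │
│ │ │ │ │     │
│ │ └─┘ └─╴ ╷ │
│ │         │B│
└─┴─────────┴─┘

Checking each cell for number of passages:

Junctions found (3+ passages):
  (1, 4): 3 passages
  (2, 3): 3 passages
  (3, 0): 3 passages
  (4, 2): 3 passages
  (4, 6): 3 passages
  (5, 5): 3 passages
  (5, 6): 3 passages
  (6, 3): 3 passages
Total junctions: 8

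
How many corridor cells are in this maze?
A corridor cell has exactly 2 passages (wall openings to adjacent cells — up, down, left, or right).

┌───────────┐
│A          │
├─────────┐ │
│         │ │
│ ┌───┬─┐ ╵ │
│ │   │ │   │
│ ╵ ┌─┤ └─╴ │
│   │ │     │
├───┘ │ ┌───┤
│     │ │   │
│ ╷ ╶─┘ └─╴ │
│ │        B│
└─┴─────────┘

Counting cells with exactly 2 passages:
Total corridor cells: 26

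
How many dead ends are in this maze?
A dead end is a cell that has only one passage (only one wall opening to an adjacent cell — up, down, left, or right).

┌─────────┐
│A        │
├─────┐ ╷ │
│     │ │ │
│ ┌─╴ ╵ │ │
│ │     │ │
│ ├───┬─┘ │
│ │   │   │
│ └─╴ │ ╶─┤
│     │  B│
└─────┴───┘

Checking each cell for number of passages:

Dead ends found at positions:
  (0, 0)
  (2, 1)
  (3, 1)
  (4, 4)
Total dead ends: 4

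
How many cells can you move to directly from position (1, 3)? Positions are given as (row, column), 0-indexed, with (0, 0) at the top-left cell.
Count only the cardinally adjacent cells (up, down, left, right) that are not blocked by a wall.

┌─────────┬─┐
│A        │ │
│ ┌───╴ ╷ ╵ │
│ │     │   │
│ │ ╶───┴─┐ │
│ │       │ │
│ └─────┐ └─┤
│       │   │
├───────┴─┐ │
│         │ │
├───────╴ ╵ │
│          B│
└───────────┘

Checking passable neighbors of (1, 3):
Neighbors: (0, 3), (1, 2)
Count: 2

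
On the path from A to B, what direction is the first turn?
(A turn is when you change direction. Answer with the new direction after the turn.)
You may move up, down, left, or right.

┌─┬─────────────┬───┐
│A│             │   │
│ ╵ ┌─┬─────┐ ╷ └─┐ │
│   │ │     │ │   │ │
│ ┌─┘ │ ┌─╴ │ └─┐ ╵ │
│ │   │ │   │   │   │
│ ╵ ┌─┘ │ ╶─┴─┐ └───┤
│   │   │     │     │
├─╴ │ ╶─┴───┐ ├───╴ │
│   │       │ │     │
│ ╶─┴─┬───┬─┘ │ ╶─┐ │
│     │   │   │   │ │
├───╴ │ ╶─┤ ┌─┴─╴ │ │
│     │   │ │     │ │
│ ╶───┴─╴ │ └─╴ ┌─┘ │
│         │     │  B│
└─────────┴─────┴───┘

Directions: down, right, up, right, right, right, right, right, down, down, right, down, right, right, down, down, down, down
First turn direction: right

Solution:

┌─┬─────────────┬───┐
│A│↱ → → → → ↓  │   │
│ ╵ ┌─┬─────┐ ╷ └─┐ │
│↳ ↑│ │     │↓│   │ │
│ ┌─┘ │ ┌─╴ │ └─┐ ╵ │
│ │   │ │   │↳ ↓│   │
│ ╵ ┌─┘ │ ╶─┴─┐ └───┤
│   │   │     │↳ → ↓│
├─╴ │ ╶─┴───┐ ├───╴ │
│   │       │ │    ↓│
│ ╶─┴─┬───┬─┘ │ ╶─┐ │
│     │   │   │   │↓│
├───╴ │ ╶─┤ ┌─┴─╴ │ │
│     │   │ │     │↓│
│ ╶───┴─╴ │ └─╴ ┌─┘ │
│         │     │  B│
└─────────┴─────┴───┘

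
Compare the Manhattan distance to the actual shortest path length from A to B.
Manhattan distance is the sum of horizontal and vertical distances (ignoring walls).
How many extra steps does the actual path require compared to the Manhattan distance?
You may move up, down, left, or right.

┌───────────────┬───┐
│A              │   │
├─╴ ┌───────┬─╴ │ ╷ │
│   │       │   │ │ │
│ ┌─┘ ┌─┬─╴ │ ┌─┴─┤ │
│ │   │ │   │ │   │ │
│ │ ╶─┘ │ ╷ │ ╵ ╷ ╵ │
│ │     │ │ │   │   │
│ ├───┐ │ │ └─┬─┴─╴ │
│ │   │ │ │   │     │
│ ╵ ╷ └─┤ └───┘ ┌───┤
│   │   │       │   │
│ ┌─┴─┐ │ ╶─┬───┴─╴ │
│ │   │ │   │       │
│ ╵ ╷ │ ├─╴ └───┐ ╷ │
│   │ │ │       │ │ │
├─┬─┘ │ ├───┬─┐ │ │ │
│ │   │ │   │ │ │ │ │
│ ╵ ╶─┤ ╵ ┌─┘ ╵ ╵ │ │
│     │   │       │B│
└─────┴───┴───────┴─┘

Manhattan distance: |9 - 0| + |9 - 0| = 18
Actual path length: 38
Extra steps: 38 - 18 = 20

Solution:

┌───────────────┬───┐
│A → → → → → → ↓│   │
├─╴ ┌───────┬─╴ │ ╷ │
│   │       │↓ ↲│ │ │
│ ┌─┘ ┌─┬─╴ │ ┌─┴─┤ │
│ │   │ │   │↓│↱ ↓│ │
│ │ ╶─┘ │ ╷ │ ╵ ╷ ╵ │
│ │     │ │ │↳ ↑│↳ ↓│
│ ├───┐ │ │ └─┬─┴─╴ │
│ │   │ │ │   │↓ ← ↲│
│ ╵ ╷ └─┤ └───┘ ┌───┤
│   │   │↓ ← ← ↲│   │
│ ┌─┴─┐ │ ╶─┬───┴─╴ │
│ │   │ │↳ ↓│    ↱ ↓│
│ ╵ ╷ │ ├─╴ └───┐ ╷ │
│   │ │ │  ↳ → ↓│↑│↓│
├─┬─┘ │ ├───┬─┐ │ │ │
│ │   │ │   │ │↓│↑│↓│
│ ╵ ╶─┤ ╵ ┌─┘ ╵ ╵ │ │
│     │   │    ↳ ↑│B│
└─────┴───┴───────┴─┘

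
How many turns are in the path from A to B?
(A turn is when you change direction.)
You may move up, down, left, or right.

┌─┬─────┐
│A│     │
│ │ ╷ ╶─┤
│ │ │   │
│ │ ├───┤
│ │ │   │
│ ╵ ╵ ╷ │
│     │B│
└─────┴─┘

Directions: down, down, down, right, right, up, right, down
Number of turns: 4

Solution:

┌─┬─────┐
│A│     │
│ │ ╷ ╶─┤
│↓│ │   │
│ │ ├───┤
│↓│ │↱ ↓│
│ ╵ ╵ ╷ │
│↳ → ↑│B│
└─────┴─┘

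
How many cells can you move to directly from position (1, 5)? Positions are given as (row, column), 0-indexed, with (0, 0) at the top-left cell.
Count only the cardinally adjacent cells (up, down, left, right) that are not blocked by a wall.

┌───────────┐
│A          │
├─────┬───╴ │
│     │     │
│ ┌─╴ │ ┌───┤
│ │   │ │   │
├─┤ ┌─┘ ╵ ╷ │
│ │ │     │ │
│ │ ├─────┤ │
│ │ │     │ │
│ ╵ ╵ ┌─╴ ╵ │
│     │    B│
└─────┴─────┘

Checking passable neighbors of (1, 5):
Neighbors: (0, 5), (1, 4)
Count: 2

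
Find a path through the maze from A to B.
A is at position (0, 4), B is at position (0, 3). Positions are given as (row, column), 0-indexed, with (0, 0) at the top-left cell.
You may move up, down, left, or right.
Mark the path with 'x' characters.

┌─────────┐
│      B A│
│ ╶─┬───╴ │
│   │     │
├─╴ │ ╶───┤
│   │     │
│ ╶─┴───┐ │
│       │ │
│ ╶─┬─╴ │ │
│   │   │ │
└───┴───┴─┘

Finding the shortest path from (0, 4) to (0, 3):
Path length: 1 steps
Directions: left

Solution:

┌─────────┐
│      B A│
│ ╶─┬───╴ │
│   │     │
├─╴ │ ╶───┤
│   │     │
│ ╶─┴───┐ │
│       │ │
│ ╶─┬─╴ │ │
│   │   │ │
└───┴───┴─┘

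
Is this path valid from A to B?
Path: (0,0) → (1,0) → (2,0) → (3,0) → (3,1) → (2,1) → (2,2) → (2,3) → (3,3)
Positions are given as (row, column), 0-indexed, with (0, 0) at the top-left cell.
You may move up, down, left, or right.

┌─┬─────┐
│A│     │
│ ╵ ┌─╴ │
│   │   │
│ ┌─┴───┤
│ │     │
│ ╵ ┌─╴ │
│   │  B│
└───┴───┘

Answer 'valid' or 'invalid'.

Checking path validity:
Result: All consecutive moves are passable.

valid

Correct solution:

┌─┬─────┐
│A│     │
│ ╵ ┌─╴ │
│↓  │   │
│ ┌─┴───┤
│↓│↱ → ↓│
│ ╵ ┌─╴ │
│↳ ↑│  B│
└───┴───┘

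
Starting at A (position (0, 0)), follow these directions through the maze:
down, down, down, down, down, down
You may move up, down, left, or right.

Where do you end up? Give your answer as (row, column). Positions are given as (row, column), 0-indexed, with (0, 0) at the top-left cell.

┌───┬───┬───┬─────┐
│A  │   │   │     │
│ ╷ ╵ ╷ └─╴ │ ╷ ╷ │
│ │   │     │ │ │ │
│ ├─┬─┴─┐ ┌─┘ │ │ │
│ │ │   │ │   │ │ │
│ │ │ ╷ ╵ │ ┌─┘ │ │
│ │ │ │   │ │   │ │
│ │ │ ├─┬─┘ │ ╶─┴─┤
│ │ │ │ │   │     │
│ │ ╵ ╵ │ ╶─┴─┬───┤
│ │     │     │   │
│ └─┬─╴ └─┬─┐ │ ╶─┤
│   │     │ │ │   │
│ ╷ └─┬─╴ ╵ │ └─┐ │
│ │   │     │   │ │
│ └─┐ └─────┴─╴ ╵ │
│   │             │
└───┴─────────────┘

Following directions step by step:
Start: (0, 0)
  down: (0, 0) → (1, 0)
  down: (1, 0) → (2, 0)
  down: (2, 0) → (3, 0)
  down: (3, 0) → (4, 0)
  down: (4, 0) → (5, 0)
  down: (5, 0) → (6, 0)
Final position: (6, 0)

Path taken:

┌───┬───┬───┬─────┐
│A  │   │   │     │
│ ╷ ╵ ╷ └─╴ │ ╷ ╷ │
│↓│   │     │ │ │ │
│ ├─┬─┴─┐ ┌─┘ │ │ │
│↓│ │   │ │   │ │ │
│ │ │ ╷ ╵ │ ┌─┘ │ │
│↓│ │ │   │ │   │ │
│ │ │ ├─┬─┘ │ ╶─┴─┤
│↓│ │ │ │   │     │
│ │ ╵ ╵ │ ╶─┴─┬───┤
│↓│     │     │   │
│ └─┬─╴ └─┬─┐ │ ╶─┤
│B  │     │ │ │   │
│ ╷ └─┬─╴ ╵ │ └─┐ │
│ │   │     │   │ │
│ └─┐ └─────┴─╴ ╵ │
│   │             │
└───┴─────────────┘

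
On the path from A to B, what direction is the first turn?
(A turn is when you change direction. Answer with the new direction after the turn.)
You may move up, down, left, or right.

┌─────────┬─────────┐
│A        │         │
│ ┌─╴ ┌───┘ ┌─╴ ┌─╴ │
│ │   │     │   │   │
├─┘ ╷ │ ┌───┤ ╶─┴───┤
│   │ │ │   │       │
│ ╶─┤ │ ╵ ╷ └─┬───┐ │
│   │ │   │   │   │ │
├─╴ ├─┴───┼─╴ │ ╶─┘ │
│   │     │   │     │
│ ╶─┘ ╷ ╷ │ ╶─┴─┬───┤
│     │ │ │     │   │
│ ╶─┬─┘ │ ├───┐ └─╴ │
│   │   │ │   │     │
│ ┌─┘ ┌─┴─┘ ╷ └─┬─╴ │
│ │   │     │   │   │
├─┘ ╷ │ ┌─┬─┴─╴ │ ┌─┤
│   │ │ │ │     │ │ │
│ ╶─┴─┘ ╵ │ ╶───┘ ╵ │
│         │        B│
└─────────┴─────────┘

Directions: right, right, down, left, down, left, down, right, down, left, down, right, right, up, right, down, down, left, down, left, down, left, down, right, right, right, up, up, right, right, up, right, down, right, down, left, left, down, right, right, right, right
First turn direction: down

Solution:

┌─────────┬─────────┐
│A → ↓    │         │
│ ┌─╴ ┌───┘ ┌─╴ ┌─╴ │
│ │↓ ↲│     │   │   │
├─┘ ╷ │ ┌───┤ ╶─┴───┤
│↓ ↲│ │ │   │       │
│ ╶─┤ │ ╵ ╷ └─┬───┐ │
│↳ ↓│ │   │   │   │ │
├─╴ ├─┴───┼─╴ │ ╶─┘ │
│↓ ↲│↱ ↓  │   │     │
│ ╶─┘ ╷ ╷ │ ╶─┴─┬───┤
│↳ → ↑│↓│ │     │   │
│ ╶─┬─┘ │ ├───┐ └─╴ │
│   │↓ ↲│ │↱ ↓│     │
│ ┌─┘ ┌─┴─┘ ╷ └─┬─╴ │
│ │↓ ↲│↱ → ↑│↳ ↓│   │
├─┘ ╷ │ ┌─┬─┴─╴ │ ┌─┤
│↓ ↲│ │↑│ │↓ ← ↲│ │ │
│ ╶─┴─┘ ╵ │ ╶───┘ ╵ │
│↳ → → ↑  │↳ → → → B│
└─────────┴─────────┘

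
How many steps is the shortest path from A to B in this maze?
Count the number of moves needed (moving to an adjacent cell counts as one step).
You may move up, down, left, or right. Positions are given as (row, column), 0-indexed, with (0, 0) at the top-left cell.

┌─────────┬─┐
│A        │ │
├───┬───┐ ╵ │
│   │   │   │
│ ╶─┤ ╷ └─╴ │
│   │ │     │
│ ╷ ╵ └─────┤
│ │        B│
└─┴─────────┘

Using BFS to find shortest path:
Start: (0, 0), End: (3, 5)
Path found:
(0,0) → (0,1) → (0,2) → (0,3) → (0,4) → (1,4) → (1,5) → (2,5) → (2,4) → (2,3) → (1,3) → (1,2) → (2,2) → (3,2) → (3,3) → (3,4) → (3,5)
Number of steps: 16

Solution:

┌─────────┬─┐
│A → → → ↓│ │
├───┬───┐ ╵ │
│   │↓ ↰│↳ ↓│
│ ╶─┤ ╷ └─╴ │
│   │↓│↑ ← ↲│
│ ╷ ╵ └─────┤
│ │  ↳ → → B│
└─┴─────────┘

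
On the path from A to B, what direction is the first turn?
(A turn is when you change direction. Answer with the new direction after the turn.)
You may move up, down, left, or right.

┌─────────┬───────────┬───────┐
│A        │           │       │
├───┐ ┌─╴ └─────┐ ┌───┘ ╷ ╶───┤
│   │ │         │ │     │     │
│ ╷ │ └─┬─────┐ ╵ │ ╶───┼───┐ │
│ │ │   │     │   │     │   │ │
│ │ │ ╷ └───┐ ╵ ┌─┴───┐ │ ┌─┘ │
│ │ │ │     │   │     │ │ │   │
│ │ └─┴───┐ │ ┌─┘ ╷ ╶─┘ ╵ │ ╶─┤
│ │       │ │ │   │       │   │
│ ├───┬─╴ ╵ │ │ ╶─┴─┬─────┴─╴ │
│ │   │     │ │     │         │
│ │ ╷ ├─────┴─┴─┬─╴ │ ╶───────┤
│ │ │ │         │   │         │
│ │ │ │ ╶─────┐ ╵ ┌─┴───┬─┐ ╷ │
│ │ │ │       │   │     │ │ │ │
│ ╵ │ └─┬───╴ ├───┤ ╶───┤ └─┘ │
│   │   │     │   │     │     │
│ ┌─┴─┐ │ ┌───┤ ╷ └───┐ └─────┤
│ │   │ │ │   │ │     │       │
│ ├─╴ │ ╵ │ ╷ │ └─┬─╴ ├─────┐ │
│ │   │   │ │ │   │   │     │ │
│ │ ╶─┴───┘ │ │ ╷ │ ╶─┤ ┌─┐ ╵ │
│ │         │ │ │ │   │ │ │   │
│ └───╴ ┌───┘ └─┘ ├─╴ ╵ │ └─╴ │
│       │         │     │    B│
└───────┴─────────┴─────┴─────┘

Directions: right, right, down, down, right, down, right, right, down, down, left, up, left, left, left, up, up, up, left, down, down, down, down, down, down, down, down, down, down, down, right, right, right, up, right, right, up, up, right, down, down, down, right, right, up, up, left, up, up, right, down, right, right, down, left, down, right, down, right, up, up, right, right, down, right, down
First turn direction: down

Solution:

┌─────────┬───────────┬───────┐
│A → ↓    │           │       │
├───┐ ┌─╴ └─────┐ ┌───┘ ╷ ╶───┤
│↓ ↰│↓│         │ │     │     │
│ ╷ │ └─┬─────┐ ╵ │ ╶───┼───┐ │
│↓│↑│↳ ↓│     │   │     │   │ │
│ │ │ ╷ └───┐ ╵ ┌─┴───┐ │ ┌─┘ │
│↓│↑│ │↳ → ↓│   │     │ │ │   │
│ │ └─┴───┐ │ ┌─┘ ╷ ╶─┘ ╵ │ ╶─┤
│↓│↑ ← ← ↰│↓│ │   │       │   │
│ ├───┬─╴ ╵ │ │ ╶─┴─┬─────┴─╴ │
│↓│   │  ↑ ↲│ │     │         │
│ │ ╷ ├─────┴─┴─┬─╴ │ ╶───────┤
│↓│ │ │         │   │         │
│ │ │ │ ╶─────┐ ╵ ┌─┴───┬─┐ ╷ │
│↓│ │ │       │   │     │ │ │ │
│ ╵ │ └─┬───╴ ├───┤ ╶───┤ └─┘ │
│↓  │   │     │↱ ↓│     │     │
│ ┌─┴─┐ │ ┌───┤ ╷ └───┐ └─────┤
│↓│   │ │ │↱ ↓│↑│↳ → ↓│       │
│ ├─╴ │ ╵ │ ╷ │ └─┬─╴ ├─────┐ │
│↓│   │   │↑│↓│↑ ↰│↓ ↲│↱ → ↓│ │
│ │ ╶─┴───┘ │ │ ╷ │ ╶─┤ ┌─┐ ╵ │
│↓│    ↱ → ↑│↓│ │↑│↳ ↓│↑│ │↳ ↓│
│ └───╴ ┌───┘ └─┘ ├─╴ ╵ │ └─╴ │
│↳ → → ↑│    ↳ → ↑│  ↳ ↑│    B│
└───────┴─────────┴─────┴─────┘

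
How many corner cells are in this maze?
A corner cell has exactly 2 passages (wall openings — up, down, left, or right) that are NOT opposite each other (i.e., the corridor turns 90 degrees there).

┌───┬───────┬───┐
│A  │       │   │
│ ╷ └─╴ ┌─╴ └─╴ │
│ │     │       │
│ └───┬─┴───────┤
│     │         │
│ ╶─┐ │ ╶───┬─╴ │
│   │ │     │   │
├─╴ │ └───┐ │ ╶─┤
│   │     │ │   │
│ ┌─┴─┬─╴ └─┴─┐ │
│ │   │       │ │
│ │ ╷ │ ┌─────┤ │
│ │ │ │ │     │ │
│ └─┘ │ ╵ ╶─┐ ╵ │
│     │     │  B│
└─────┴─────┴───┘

Counting corner cells (2 non-opposite passages):
Total corners: 32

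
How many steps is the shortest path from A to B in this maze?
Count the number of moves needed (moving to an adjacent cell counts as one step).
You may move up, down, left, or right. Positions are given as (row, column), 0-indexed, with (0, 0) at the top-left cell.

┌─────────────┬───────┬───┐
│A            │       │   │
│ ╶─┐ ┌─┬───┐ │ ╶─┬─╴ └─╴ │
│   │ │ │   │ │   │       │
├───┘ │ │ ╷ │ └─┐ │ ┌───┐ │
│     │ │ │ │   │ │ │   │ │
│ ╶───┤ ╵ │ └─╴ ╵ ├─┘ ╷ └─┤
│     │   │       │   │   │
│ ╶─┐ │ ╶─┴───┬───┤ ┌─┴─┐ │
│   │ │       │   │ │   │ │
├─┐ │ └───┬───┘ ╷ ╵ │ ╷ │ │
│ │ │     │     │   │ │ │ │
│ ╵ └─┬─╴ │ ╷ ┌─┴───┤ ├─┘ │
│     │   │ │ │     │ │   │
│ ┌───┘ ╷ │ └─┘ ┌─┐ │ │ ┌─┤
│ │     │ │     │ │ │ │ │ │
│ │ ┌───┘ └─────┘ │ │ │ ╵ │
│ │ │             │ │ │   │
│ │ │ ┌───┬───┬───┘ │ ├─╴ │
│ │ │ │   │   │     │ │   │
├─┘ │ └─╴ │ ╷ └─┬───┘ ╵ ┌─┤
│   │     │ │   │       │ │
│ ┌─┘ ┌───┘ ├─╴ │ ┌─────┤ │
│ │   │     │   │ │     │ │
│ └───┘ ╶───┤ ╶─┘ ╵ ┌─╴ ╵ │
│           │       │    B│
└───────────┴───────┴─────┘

Using BFS to find shortest path:
Start: (0, 0), End: (12, 12)
Path found:
(0,0) → (0,1) → (0,2) → (1,2) → (2,2) → (2,1) → (2,0) → (3,0) → (3,1) → (3,2) → (4,2) → (5,2) → (5,3) → (5,4) → (6,4) → (6,3) → (7,3) → (7,2) → (7,1) → (8,1) → (9,1) → (10,1) → (10,0) → (11,0) → (12,0) → (12,1) → (12,2) → (12,3) → (11,3) → (11,4) → (11,5) → (10,5) → (9,5) → (9,6) → (10,6) → (10,7) → (11,7) → (11,6) → (12,6) → (12,7) → (12,8) → (12,9) → (11,9) → (11,10) → (11,11) → (12,11) → (12,12)
Number of steps: 46

Solution:

┌─────────────┬───────┬───┐
│A → ↓        │       │   │
│ ╶─┐ ┌─┬───┐ │ ╶─┬─╴ └─╴ │
│   │↓│ │   │ │   │       │
├───┘ │ │ ╷ │ └─┐ │ ┌───┐ │
│↓ ← ↲│ │ │ │   │ │ │   │ │
│ ╶───┤ ╵ │ └─╴ ╵ ├─┘ ╷ └─┤
│↳ → ↓│   │       │   │   │
│ ╶─┐ │ ╶─┴───┬───┤ ┌─┴─┐ │
│   │↓│       │   │ │   │ │
├─┐ │ └───┬───┘ ╷ ╵ │ ╷ │ │
│ │ │↳ → ↓│     │   │ │ │ │
│ ╵ └─┬─╴ │ ╷ ┌─┴───┤ ├─┘ │
│     │↓ ↲│ │ │     │ │   │
│ ┌───┘ ╷ │ └─┘ ┌─┐ │ │ ┌─┤
│ │↓ ← ↲│ │     │ │ │ │ │ │
│ │ ┌───┘ └─────┘ │ │ │ ╵ │
│ │↓│             │ │ │   │
│ │ │ ┌───┬───┬───┘ │ ├─╴ │
│ │↓│ │   │↱ ↓│     │ │   │
├─┘ │ └─╴ │ ╷ └─┬───┘ ╵ ┌─┤
│↓ ↲│     │↑│↳ ↓│       │ │
│ ┌─┘ ┌───┘ ├─╴ │ ┌─────┤ │
│↓│   │↱ → ↑│↓ ↲│ │↱ → ↓│ │
│ └───┘ ╶───┤ ╶─┘ ╵ ┌─╴ ╵ │
│↳ → → ↑    │↳ → → ↑│  ↳ B│
└───────────┴───────┴─────┘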